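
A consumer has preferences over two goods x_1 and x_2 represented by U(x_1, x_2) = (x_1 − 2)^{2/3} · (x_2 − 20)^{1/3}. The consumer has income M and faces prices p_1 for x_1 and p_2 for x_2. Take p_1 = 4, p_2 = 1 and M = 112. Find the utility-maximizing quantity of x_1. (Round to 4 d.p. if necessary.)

x_1* = 16

This is Cobb-Douglas in (x_1−2, x_2−20): tangency gives 2/3·p_2·(x_2−20) = 1/3·p_1·(x_1−2).
After buying the subsistence bundle (2, 20), a share 2/3 of the remaining income goes to x_1: x_1* = 2 + 2/3·(M − 2p_1 − 20p_2)/p_1.
Discretionary income = 112 − 2·4 − 20·1 = 84; x_1* = 2 + 2/3·84/4 = 16.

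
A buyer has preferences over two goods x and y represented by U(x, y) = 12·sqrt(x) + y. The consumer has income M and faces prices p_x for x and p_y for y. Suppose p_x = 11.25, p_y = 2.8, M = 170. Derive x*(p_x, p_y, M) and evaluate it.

x* = 2.23

Set MRS = p_x/p_y: 6·x^(−1/2) = p_x/p_y.
Solve: √x = 6·p_y/p_x, so x*(p_x,p_y) = (6·p_y/p_x)², and y* = (M − p_x·x*)/p_y.
Plugging in: x* = (6·2.8/11.25)² = 2.23.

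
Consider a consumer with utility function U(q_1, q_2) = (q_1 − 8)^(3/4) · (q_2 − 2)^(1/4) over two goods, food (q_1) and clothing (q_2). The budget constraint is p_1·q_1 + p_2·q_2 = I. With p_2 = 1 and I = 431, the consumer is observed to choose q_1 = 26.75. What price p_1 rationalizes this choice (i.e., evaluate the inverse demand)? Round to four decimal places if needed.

p_1 = 13

Let q_1' = q_1−8, q_2' = q_2−2. MRS = 3·q_2'/q_1' = p_1/p_2.
After buying the subsistence bundle (8, 2), a share 0.75 of the remaining income goes to q_1: q_1* = 8 + 0.75·(I − 8p_1 − 2p_2)/p_1.
Set q_1* = 26.75 in the demand function and solve for p_1: p_1 = 13.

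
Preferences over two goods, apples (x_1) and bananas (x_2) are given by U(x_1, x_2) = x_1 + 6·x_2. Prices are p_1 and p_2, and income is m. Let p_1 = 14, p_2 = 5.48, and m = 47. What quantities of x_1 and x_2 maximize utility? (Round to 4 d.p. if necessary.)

Linear utility — the consumer picks whichever good has higher MU/price: 1/14 = 0.0714 vs 6/5.48 = 1.0949.
x_2 gives more utility per dollar, so spend all income on x_2: x_2* = m/p_2, x_1* = 0.
Numerically: x_1* = 0, x_2* = 8.5766.

x_1* = 0, x_2* = 8.5766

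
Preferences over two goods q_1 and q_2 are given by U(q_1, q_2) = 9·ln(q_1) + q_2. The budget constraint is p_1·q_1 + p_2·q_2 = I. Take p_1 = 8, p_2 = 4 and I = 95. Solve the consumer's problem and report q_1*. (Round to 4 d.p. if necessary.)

q_1* = 4.5

Set MRS = p_1/p_2: (9/q_1)/1 = p_1/p_2.
So q_1*(p_1,p_2) = 9·p_2/p_1, independent of income; and q_2* = (I − 9·p_2)/p_2.
At the given prices: q_1* = 9·4/8 = 4.5.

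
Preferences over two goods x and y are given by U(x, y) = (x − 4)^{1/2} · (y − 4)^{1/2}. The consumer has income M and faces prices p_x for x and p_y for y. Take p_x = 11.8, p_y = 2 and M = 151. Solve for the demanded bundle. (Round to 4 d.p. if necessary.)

Let x' = x−4, y' = y−4. MRS = y'/x' = p_x/p_y.
Substituting into the budget: x* = 4 + 0.5·(M − 4·p_x − 4·p_y)/p_x, and y* = 4 + 0.5·(…)/p_y.
Discretionary income = 151 − 4·11.8 − 4·2 = 95.8; x* = 4 + 0.5·95.8/11.8 = 8.0593; y* = 4 + 0.5·95.8/2 = 27.95.

x* = 8.0593, y* = 27.95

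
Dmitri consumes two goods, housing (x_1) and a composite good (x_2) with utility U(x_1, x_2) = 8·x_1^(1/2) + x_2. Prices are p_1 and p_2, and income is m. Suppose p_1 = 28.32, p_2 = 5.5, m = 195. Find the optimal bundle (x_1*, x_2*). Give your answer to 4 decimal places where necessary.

x_1* = 0.6035, x_2* = 32.3472

Utility is quasi-linear in x_2; the FOC for x_1 is 4/√x_1 = p_1/p_2.
Solve: √x_1 = 4·p_2/p_1, so x_1*(p_1,p_2) = (4·p_2/p_1)², and x_2* = (m − p_1·x_1*)/p_2.
Plugging in: x_1* = (4·5.5/28.32)² = 0.6035, x_2* = 32.3472.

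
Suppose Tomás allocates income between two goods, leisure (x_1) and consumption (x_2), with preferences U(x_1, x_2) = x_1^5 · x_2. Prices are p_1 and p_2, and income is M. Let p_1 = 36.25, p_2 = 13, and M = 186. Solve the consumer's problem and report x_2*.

The MRS is 5·x_2/x_1. Set MRS = p_1/p_2.
So 5·p_2·x_2 = p_1·x_1; combined with the budget, a share 5/6 of income goes to x_1.
Demand: x_1*(p_1,p_2,M) = 5/6·M/p_1 and x_2* = 1/6·M/p_2.
At p_1=36.25, p_2=13, M=186: x_2* = 1/6·186/13 = 2.3846.

x_2* = 2.3846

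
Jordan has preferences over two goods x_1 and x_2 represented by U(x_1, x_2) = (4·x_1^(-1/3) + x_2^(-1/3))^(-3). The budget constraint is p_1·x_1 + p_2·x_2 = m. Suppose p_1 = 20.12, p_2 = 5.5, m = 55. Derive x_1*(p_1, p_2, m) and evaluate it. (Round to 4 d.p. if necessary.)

x_1* = 2.177

MRS = MU_x_1/MU_x_2 = 4·(x_2/x_1)^(4/3). Set equal to p_1/p_2.
Hence x_2/x_1 = ((1/4)·p_1/p_2)^(1/(4/3)), i.e. raised to the 0.75 power.
With the ratio pinned down, the budget gives x_1* = m/(p_1 + p_2·(x_2/x_1)) and x_2* = (x_2/x_1)·x_1*.
Numerically x_2/x_1 = 0.935199, so x_1* = 55/(20.12 + 5.5·0.935199) = 2.177.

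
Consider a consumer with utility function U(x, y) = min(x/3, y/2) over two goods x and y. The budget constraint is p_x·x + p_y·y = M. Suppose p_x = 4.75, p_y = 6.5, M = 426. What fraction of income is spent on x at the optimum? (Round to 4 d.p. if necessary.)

With perfect complements, no substitution: consume in ratio x:y = 3:2.
Budget: p_x·x + p_y·(2/3)·x = M, so (3·p_x + 2·p_y)·x = 3·M.
Demand: x*(p_x,p_y,M) = 3·M/(3·p_x + 2·p_y), y* = 2·M/(3·p_x + 2·p_y).
Here 3·4.75 + 2·6.5 = 27.25, giving x* = 46.8991 and y* = 31.2661.
Expenditure on x: 4.75·46.8991 = 222.7706; share = 0.5229.

share on x = 0.5229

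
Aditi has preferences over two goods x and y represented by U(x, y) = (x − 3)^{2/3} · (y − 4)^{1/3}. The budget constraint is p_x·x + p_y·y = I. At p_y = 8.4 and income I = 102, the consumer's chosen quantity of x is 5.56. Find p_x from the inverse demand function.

p_x = 10

Let x' = x−3, y' = y−4. MRS = 2·y'/x' = p_x/p_y.
After buying the subsistence bundle (3, 4), a share 2/3 of the remaining income goes to x: x* = 3 + 2/3·(I − 3p_x − 4p_y)/p_x.
Set x* = 5.56 in the demand function and solve for p_x: p_x = 10.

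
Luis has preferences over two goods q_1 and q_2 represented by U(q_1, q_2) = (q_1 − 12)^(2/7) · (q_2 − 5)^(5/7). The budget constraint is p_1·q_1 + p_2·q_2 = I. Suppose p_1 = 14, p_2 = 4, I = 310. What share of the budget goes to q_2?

share on q_2 = 0.3456

This is Cobb-Douglas in (q_1−12, q_2−5): tangency gives 2/7·p_2·(q_2−5) = 5/7·p_1·(q_1−12).
Substituting into the budget: q_1* = 12 + 2/7·(I − 12·p_1 − 5·p_2)/p_1, and q_2* = 5 + 5/7·(…)/p_2.
Discretionary income = 310 − 12·14 − 5·4 = 122; q_1* = 12 + 2/7·122/14 = 14.4898; q_2* = 5 + 5/7·122/4 = 26.7857.
Expenditure on q_2: 4·26.7857 = 107.1429; share = 0.3456.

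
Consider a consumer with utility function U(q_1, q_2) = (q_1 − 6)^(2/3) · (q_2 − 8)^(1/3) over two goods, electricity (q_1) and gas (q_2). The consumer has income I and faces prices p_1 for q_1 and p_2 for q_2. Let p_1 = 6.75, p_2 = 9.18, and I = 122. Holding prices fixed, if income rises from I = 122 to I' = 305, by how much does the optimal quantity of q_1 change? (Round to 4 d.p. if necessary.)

Δq_1* = 18.0741

This is Cobb-Douglas in (q_1−6, q_2−8): tangency gives 2/3·p_2·(q_2−8) = 1/3·p_1·(q_1−6).
After buying the subsistence bundle (6, 8), a share 2/3 of the remaining income goes to q_1: q_1* = 6 + 2/3·(I − 6p_1 − 8p_2)/p_1.
Discretionary income = 122 − 6·6.75 − 8·9.18 = 8.06; q_1* = 6 + 2/3·8.06/6.75 = 6.796.
At I' = 305: q_1* = 24.8701. Change: 24.8701 − 6.796 = 18.0741.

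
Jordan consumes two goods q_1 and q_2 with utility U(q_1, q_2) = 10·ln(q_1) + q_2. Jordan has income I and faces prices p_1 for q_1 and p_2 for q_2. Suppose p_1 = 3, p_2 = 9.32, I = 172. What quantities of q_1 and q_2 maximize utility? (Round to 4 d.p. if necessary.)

q_1* = 31.0667, q_2* = 8.4549

MU_q_1 = 10/q_1, MU_q_2 = 1. Tangency: 10/q_1 = p_1/p_2.
So q_1*(p_1,p_2) = 10·p_2/p_1, independent of income; and q_2* = (I − 10·p_2)/p_2.
At the given prices: q_1* = 10·9.32/3 = 31.0667, and q_2* = 8.4549.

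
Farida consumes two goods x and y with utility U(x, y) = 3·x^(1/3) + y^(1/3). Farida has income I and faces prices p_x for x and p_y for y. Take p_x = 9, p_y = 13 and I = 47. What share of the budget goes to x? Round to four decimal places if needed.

share on x = 0.862

MU_x ∝ 3·x^(-2/3), MU_y ∝ y^(-2/3), so MRS = 3·(y/x)^(2/3) = p_x/p_y.
Hence y/x = ((1/3)·p_x/p_y)^(1/(2/3)), i.e. raised to the 1.5 power.
Substitute y = (y/x)·x into the budget: x* = I/(p_x + p_y·(y/x)).
Numerically y/x = 0.110858, so x* = 47/(9 + 13·0.110858) = 4.5014 and y* = 0.110858·4.5014 = 0.499.
Expenditure on x: 9·4.5014 = 40.5128; share = 0.862.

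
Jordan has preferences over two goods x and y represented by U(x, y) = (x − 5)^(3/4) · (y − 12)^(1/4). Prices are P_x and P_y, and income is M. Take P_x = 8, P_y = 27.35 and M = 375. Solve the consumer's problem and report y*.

y* = 12.0622

This is Cobb-Douglas in (x−5, y−12): tangency gives 0.75·P_y·(y−12) = 0.25·P_x·(x−5).
After buying the subsistence bundle (5, 12), a share 0.75 of the remaining income goes to x: x* = 5 + 0.75·(M − 5P_x − 12P_y)/P_x.
Discretionary income = 375 − 5·8 − 12·27.35 = 6.8; y* = 12 + 0.25·6.8/27.35 = 12.0622.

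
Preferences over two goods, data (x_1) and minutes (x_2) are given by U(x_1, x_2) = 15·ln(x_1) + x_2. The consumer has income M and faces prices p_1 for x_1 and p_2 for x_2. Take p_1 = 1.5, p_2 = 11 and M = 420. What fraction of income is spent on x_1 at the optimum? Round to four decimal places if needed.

So x_1*(p_1,p_2) = 15·p_2/p_1, independent of income; and x_2* = (M − 15·p_2)/p_2.
At the given prices: x_1* = 15·11/1.5 = 110, and x_2* = 23.1818.
Expenditure on x_1: 1.5·110 = 165; share = 0.3929.

share on x_1 = 0.3929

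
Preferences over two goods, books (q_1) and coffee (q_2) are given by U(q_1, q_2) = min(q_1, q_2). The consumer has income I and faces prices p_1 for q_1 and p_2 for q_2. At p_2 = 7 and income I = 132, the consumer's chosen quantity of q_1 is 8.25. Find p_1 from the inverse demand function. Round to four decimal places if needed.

Leontief preferences: the optimum is at the kink where q_1/1 = q_2/1, i.e. q_2 = q_1.
Budget: p_1·q_1 + p_2·q_1 = I, so (p_1 + p_2)·q_1 = I.
Demand: q_1*(p_1,p_2,I) = I/(p_1 + p_2), q_2* = I/(p_1 + p_2).
Set q_1* = 8.25 in the demand function and solve for p_1: p_1 = 9.

p_1 = 9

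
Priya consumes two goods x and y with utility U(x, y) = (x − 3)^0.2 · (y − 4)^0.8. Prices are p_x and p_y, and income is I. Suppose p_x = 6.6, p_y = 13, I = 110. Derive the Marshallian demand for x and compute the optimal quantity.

This is Cobb-Douglas in (x−3, y−4): tangency gives 0.2·p_y·(y−4) = 0.8·p_x·(x−3).
After buying the subsistence bundle (3, 4), a share 0.2 of the remaining income goes to x: x* = 3 + 0.2·(I − 3p_x − 4p_y)/p_x.
Discretionary income = 110 − 3·6.6 − 4·13 = 38.2; x* = 3 + 0.2·38.2/6.6 = 4.1576.

x* = 4.1576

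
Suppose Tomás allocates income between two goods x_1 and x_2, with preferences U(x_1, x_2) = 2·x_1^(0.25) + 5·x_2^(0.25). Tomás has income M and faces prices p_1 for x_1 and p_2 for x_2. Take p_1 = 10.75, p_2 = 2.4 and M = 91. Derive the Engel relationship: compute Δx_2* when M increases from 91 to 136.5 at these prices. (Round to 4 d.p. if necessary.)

Δx_2* = 16.0829

MRS = MU_x_1/MU_x_2 = (2/5)·(x_2/x_1)^(0.75). Set equal to p_1/p_2.
Solve for the ratio: x_2/x_1 = [(5/2)·p_1/p_2]^(4/3).
With the ratio pinned down, the budget gives x_1* = M/(p_1 + p_2·(x_2/x_1)) and x_2* = (x_2/x_1)·x_1*.
Numerically x_2/x_1 = 25.052418, so x_1* = 91/(10.75 + 2.4·25.052418) = 1.2839 and x_2* = 25.052418·1.2839 = 32.1657.
At M' = 136.5: x_2* = 48.2486. Change: 48.2486 − 32.1657 = 16.0829.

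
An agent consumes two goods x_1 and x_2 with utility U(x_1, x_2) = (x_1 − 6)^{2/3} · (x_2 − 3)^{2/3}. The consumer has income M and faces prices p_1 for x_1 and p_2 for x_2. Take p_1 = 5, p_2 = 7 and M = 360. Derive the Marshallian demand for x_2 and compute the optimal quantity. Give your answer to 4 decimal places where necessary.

x_2* = 25.0714

Discretionary income = 360 − 6·5 − 3·7 = 309; x_2* = 3 + 0.5·309/7 = 25.0714.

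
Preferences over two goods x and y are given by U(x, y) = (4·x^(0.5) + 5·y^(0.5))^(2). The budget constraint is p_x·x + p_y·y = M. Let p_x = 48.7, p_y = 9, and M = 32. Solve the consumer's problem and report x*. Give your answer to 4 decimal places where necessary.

x* = 0.0695

MU_x ∝ 4·x^(-0.5), MU_y ∝ 5·y^(-0.5), so MRS = (4/5)·(y/x)^(0.5) = p_x/p_y.
Hence y/x = ((5/4)·p_x/p_y)^(1/(0.5)), i.e. raised to the 2 power.
With the ratio pinned down, the budget gives x* = M/(p_x + p_y·(y/x)) and y* = (y/x)·x*.
Numerically y/x = 45.750193, so x* = 32/(48.7 + 9·45.750193) = 0.0695.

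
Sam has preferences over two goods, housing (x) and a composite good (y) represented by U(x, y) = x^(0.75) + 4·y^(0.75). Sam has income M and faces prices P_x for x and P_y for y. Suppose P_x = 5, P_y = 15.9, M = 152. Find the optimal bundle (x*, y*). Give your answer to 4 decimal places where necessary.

MU_x ∝ x^(-0.25), MU_y ∝ 4·y^(-0.25), so MRS = (1/4)·(y/x)^(0.25) = P_x/P_y.
Solve for the ratio: y/x = [4·P_x/P_y]^(4).
With the ratio pinned down, the budget gives x* = M/(P_x + P_y·(y/x)) and y* = (y/x)·x*.
Numerically y/x = 2.503407, so x* = 152/(5 + 15.9·2.503407) = 3.3925 and y* = 2.503407·3.3925 = 8.4929.

x* = 3.3925, y* = 8.4929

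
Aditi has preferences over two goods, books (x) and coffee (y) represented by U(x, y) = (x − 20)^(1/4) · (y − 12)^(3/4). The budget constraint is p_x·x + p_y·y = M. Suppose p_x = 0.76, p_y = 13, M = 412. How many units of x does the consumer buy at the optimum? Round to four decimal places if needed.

x* = 99.2105

Substituting into the budget: x* = 20 + 0.25·(M − 20·p_x − 12·p_y)/p_x, and y* = 12 + 0.75·(…)/p_y.
Discretionary income = 412 − 20·0.76 − 12·13 = 240.8; x* = 20 + 0.25·240.8/0.76 = 99.2105.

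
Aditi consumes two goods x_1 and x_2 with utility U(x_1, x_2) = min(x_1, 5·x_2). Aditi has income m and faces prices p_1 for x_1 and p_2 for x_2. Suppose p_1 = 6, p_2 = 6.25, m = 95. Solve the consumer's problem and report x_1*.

x_1* = 13.1034

With perfect complements, no substitution: consume in ratio x_1:x_2 = 5:1.
Budget: p_1·x_1 + p_2·(1/5)·x_1 = m, so (5·p_1 + p_2)·x_1 = 5·m.
Demand: x_1*(p_1,p_2,m) = 5·m/(5·p_1 + p_2), x_2* = m/(5·p_1 + p_2).
Here 5·6 + 6.25 = 36.25, giving x_1* = 13.1034.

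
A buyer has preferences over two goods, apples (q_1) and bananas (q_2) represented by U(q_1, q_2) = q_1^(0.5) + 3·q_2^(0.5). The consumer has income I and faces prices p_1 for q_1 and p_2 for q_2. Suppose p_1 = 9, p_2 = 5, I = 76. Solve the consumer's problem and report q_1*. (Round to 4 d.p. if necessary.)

From the CES first-order condition, (1/3)·(q_2/q_1)^(0.5) = p_1/p_2.
Hence q_2/q_1 = (3·p_1/p_2)^(1/(0.5)), i.e. raised to the 2 power.
With the ratio pinned down, the budget gives q_1* = I/(p_1 + p_2·(q_2/q_1)) and q_2* = (q_2/q_1)·q_1*.
Numerically q_2/q_1 = 29.16, so q_1* = 76/(9 + 5·29.16) = 0.491.

q_1* = 0.491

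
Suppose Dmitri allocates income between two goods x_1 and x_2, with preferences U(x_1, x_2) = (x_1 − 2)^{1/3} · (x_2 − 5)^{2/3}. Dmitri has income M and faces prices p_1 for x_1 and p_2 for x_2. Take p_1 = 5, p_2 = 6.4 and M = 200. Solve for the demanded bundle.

MRS = (1/2)·(x_2−5)/(x_1−2). Tangency with p_1/p_2 gives x_2−5 = 2·(p_1/p_2)·(x_1−2).
After buying the subsistence bundle (2, 5), a share 1/3 of the remaining income goes to x_1: x_1* = 2 + 1/3·(M − 2p_1 − 5p_2)/p_1.
Discretionary income = 200 − 2·5 − 5·6.4 = 158; x_1* = 2 + 1/3·158/5 = 12.5333; x_2* = 5 + 2/3·158/6.4 = 21.4583.

x_1* = 12.5333, x_2* = 21.4583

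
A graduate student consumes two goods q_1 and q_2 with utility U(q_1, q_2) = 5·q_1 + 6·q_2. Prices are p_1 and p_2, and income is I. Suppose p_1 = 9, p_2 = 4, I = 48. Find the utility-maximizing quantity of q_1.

q_2 gives more utility per dollar, so spend all income on q_2: q_2* = I/p_2, q_1* = 0.
Numerically: q_1* = 0, q_2* = 12.

q_1* = 0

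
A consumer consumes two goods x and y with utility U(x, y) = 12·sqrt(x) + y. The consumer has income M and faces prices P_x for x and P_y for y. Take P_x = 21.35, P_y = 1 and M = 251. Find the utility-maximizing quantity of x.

Set MRS = P_x/P_y: 6·x^(−1/2) = P_x/P_y.
Solve: √x = 6·P_y/P_x, so x*(P_x,P_y) = (6·P_y/P_x)², and y* = (M − P_x·x*)/P_y.
Plugging in: x* = (6·1/21.35)² = 0.079.

x* = 0.079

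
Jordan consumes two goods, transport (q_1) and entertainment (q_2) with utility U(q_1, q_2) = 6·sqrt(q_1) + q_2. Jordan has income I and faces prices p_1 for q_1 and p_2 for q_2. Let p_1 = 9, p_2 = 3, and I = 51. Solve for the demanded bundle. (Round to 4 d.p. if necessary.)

q_1* = 1, q_2* = 14

Utility is quasi-linear in q_2; the FOC for q_1 is 3/√q_1 = p_1/p_2.
Solve: √q_1 = 3·p_2/p_1, so q_1*(p_1,p_2) = (3·p_2/p_1)², and q_2* = (I − p_1·q_1*)/p_2.
Plugging in: q_1* = (3·3/9)² = 1, q_2* = 14.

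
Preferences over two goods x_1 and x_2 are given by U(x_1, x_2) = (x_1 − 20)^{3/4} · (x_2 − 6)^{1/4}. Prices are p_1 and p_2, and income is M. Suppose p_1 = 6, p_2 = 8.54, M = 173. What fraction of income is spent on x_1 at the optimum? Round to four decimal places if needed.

This is Cobb-Douglas in (x_1−20, x_2−6): tangency gives 0.75·p_2·(x_2−6) = 0.25·p_1·(x_1−20).
Substituting into the budget: x_1* = 20 + 0.75·(M − 20·p_1 − 6·p_2)/p_1, and x_2* = 6 + 0.25·(…)/p_2.
Discretionary income = 173 − 20·6 − 6·8.54 = 1.76; x_1* = 20 + 0.75·1.76/6 = 20.22; x_2* = 6 + 0.25·1.76/8.54 = 6.0515.
Expenditure on x_1: 6·20.22 = 121.32; share = 0.7013.

share on x_1 = 0.7013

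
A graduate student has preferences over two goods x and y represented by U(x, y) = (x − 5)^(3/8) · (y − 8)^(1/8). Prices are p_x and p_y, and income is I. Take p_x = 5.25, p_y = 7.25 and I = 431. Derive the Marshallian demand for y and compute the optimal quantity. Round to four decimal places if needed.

After buying the subsistence bundle (5, 8), a share 0.75 of the remaining income goes to x: x* = 5 + 0.75·(I − 5p_x − 8p_y)/p_x.
Discretionary income = 431 − 5·5.25 − 8·7.25 = 346.75; y* = 8 + 0.25·346.75/7.25 = 19.9569.

y* = 19.9569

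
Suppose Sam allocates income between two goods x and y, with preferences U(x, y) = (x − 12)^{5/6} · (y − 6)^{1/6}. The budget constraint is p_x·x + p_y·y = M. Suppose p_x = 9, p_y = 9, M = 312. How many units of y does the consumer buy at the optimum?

y* = 8.7778

Let x' = x−12, y' = y−6. MRS = 5·y'/x' = p_x/p_y.
After buying the subsistence bundle (12, 6), a share 5/6 of the remaining income goes to x: x* = 12 + 5/6·(M − 12p_x − 6p_y)/p_x.
Discretionary income = 312 − 12·9 − 6·9 = 150; y* = 6 + 1/6·150/9 = 8.7778.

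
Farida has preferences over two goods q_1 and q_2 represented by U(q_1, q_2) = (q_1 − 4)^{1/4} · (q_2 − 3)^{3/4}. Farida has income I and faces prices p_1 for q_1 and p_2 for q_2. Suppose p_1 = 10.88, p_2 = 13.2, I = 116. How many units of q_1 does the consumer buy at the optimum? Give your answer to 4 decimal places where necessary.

q_1* = 4.7555

After buying the subsistence bundle (4, 3), a share 0.25 of the remaining income goes to q_1: q_1* = 4 + 0.25·(I − 4p_1 − 3p_2)/p_1.
Discretionary income = 116 − 4·10.88 − 3·13.2 = 32.88; q_1* = 4 + 0.25·32.88/10.88 = 4.7555.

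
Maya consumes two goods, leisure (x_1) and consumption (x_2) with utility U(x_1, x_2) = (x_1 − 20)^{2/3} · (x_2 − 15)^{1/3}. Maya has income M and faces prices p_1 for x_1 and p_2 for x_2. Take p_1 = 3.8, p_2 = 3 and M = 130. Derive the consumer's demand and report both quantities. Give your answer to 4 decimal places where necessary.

x_1* = 21.5789, x_2* = 16

Substituting into the budget: x_1* = 20 + 2/3·(M − 20·p_1 − 15·p_2)/p_1, and x_2* = 15 + 1/3·(…)/p_2.
Discretionary income = 130 − 20·3.8 − 15·3 = 9; x_1* = 20 + 2/3·9/3.8 = 21.5789; x_2* = 15 + 1/3·9/3 = 16.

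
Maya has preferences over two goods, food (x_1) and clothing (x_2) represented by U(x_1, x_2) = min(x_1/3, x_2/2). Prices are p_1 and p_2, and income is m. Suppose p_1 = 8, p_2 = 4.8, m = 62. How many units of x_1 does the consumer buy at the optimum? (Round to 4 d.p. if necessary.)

x_1* = 5.5357

Leontief preferences: the optimum is at the kink where x_1/3 = x_2/2, i.e. x_2 = (2/3)·x_1.
Budget: p_1·x_1 + p_2·(2/3)·x_1 = m, so (3·p_1 + 2·p_2)·x_1 = 3·m.
Demand: x_1*(p_1,p_2,m) = 3·m/(3·p_1 + 2·p_2), x_2* = 2·m/(3·p_1 + 2·p_2).
Here 3·8 + 2·4.8 = 33.6, giving x_1* = 5.5357.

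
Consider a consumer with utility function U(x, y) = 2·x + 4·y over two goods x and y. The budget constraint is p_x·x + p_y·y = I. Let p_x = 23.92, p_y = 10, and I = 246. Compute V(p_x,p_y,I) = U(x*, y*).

V = 98.4

Linear utility — the consumer picks whichever good has higher MU/price: 2/23.92 = 0.0836 vs 4/10 = 0.4.
y gives more utility per dollar, so spend all income on y: y* = I/p_y, x* = 0.
Numerically: x* = 0, y* = 24.6.
Utility at the optimum: U(0, 24.6) = 98.4.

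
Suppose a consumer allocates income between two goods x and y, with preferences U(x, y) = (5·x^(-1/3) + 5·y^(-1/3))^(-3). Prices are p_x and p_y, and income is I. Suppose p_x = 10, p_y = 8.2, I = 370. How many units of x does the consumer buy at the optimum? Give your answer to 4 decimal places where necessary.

x* = 18.9588

From the CES first-order condition, (y/x)^(4/3) = p_x/p_y.
Solve for the ratio: y/x = [p_x/p_y]^(0.75).
With the ratio pinned down, the budget gives x* = I/(p_x + p_y·(y/x)) and y* = (y/x)·x*.
Numerically y/x = 1.160485, so x* = 370/(10 + 8.2·1.160485) = 18.9588.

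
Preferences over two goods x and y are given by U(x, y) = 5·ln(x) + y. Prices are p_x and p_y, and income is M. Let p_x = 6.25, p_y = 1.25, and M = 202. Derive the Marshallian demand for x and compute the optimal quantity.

x* = 1

MU_x = 5/x, MU_y = 1. Tangency: 5/x = p_x/p_y.
So x*(p_x,p_y) = 5·p_y/p_x, independent of income; and y* = (M − 5·p_y)/p_y.
At the given prices: x* = 5·1.25/6.25 = 1.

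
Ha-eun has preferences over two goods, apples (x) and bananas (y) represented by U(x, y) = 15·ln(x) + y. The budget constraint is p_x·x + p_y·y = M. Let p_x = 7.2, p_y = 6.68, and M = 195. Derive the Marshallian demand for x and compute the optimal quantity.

x* = 13.9167

MU_x = 15/x, MU_y = 1. Tangency: 15/x = p_x/p_y.
So x*(p_x,p_y) = 15·p_y/p_x, independent of income; and y* = (M − 15·p_y)/p_y.
At the given prices: x* = 15·6.68/7.2 = 13.9167.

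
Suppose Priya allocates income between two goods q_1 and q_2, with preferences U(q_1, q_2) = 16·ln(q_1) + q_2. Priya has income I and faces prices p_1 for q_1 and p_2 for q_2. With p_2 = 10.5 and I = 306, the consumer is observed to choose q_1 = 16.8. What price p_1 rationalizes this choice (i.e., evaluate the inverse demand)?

Set MRS = p_1/p_2: (16/q_1)/1 = p_1/p_2.
So q_1*(p_1,p_2) = 16·p_2/p_1, independent of income; and q_2* = (I − 16·p_2)/p_2.
Set q_1* = 16.8 in the demand function and solve for p_1: p_1 = 10.

p_1 = 10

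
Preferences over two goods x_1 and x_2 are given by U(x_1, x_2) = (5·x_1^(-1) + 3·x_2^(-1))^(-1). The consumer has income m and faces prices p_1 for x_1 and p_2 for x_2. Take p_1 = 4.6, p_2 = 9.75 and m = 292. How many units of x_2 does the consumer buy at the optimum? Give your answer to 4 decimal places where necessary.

x_2* = 15.8732

MU_x_1 ∝ 5·x_1^(-2), MU_x_2 ∝ 3·x_2^(-2), so MRS = (5/3)·(x_2/x_1)^(2) = p_1/p_2.
Solve for the ratio: x_2/x_1 = [(3/5)·p_1/p_2]^(0.5).
With the ratio pinned down, the budget gives x_1* = m/(p_1 + p_2·(x_2/x_1)) and x_2* = (x_2/x_1)·x_1*.
Numerically x_2/x_1 = 0.53205, so x_1* = 292/(4.6 + 9.75·0.53205) = 29.834 and x_2* = 0.53205·29.834 = 15.8732.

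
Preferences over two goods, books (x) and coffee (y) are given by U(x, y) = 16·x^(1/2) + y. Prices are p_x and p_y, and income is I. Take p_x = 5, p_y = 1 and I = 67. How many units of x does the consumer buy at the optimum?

Set MRS = p_x/p_y: 8·x^(−1/2) = p_x/p_y.
Solve: √x = 8·p_y/p_x, so x*(p_x,p_y) = (8·p_y/p_x)², and y* = (I − p_x·x*)/p_y.
Plugging in: x* = (8·1/5)² = 2.56.

x* = 2.56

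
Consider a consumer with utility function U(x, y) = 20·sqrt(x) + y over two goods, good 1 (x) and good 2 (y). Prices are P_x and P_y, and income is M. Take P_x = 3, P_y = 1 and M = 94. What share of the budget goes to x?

share on x = 0.3546

Thus x* = (10·P_y/P_x)² — independent of M — with the rest of income spent on y.
Plugging in: x* = (10·1/3)² = 11.1111, y* = 60.6667.
Expenditure on x: 3·11.1111 = 33.3333; share = 0.3546.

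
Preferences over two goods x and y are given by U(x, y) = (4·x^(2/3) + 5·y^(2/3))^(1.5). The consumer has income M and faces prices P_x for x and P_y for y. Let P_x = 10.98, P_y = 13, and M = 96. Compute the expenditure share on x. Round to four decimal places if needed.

share on x = 0.4178

MRS = MU_x/MU_y = (4/5)·(y/x)^(1/3). Set equal to P_x/P_y.
Hence y/x = ((5/4)·P_x/P_y)^(1/(1/3)), i.e. raised to the 3 power.
Substitute y = (y/x)·x into the budget: x* = M/(P_x + P_y·(y/x)).
Numerically y/x = 1.176812, so x* = 96/(10.98 + 13·1.176812) = 3.6532 and y* = 1.176812·3.6532 = 4.2991.
Expenditure on x: 10.98·3.6532 = 40.1118; share = 0.4178.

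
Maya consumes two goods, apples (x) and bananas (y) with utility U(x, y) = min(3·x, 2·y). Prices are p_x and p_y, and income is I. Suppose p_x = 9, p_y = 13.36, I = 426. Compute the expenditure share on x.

Here 2·9 + 3·13.36 = 58.08, giving x* = 14.6694 and y* = 22.0041.
Expenditure on x: 9·14.6694 = 132.0248; share = 0.3099.

share on x = 0.3099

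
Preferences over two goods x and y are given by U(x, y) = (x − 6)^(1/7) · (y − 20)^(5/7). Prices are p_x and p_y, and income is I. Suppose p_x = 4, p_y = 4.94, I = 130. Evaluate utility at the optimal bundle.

Let x' = x−6, y' = y−20. MRS = (1/5)·y'/x' = p_x/p_y.
After buying the subsistence bundle (6, 20), a share 1/6 of the remaining income goes to x: x* = 6 + 1/6·(I − 6p_x − 20p_y)/p_x.
Discretionary income = 130 − 6·4 − 20·4.94 = 7.2; x* = 6 + 1/6·7.2/4 = 6.3; y* = 20 + 5/6·7.2/4.94 = 21.2146.
Utility at the optimum: U(6.3, 21.2146) = 0.9674.

V = 0.9674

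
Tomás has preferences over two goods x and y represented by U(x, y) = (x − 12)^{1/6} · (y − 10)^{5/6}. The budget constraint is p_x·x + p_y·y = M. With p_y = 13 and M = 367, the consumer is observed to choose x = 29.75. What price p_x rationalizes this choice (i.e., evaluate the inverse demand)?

Let x' = x−12, y' = y−10. MRS = (1/5)·y'/x' = p_x/p_y.
Substituting into the budget: x* = 12 + 1/6·(M − 12·p_x − 10·p_y)/p_x, and y* = 10 + 5/6·(…)/p_y.
Set x* = 29.75 in the demand function and solve for p_x: p_x = 2.

p_x = 2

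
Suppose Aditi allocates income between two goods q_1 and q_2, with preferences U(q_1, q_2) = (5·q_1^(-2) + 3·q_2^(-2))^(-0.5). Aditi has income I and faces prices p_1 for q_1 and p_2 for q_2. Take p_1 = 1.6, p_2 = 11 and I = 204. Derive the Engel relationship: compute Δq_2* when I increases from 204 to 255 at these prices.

MRS = MU_q_1/MU_q_2 = (5/3)·(q_2/q_1)^(3). Set equal to p_1/p_2.
Solve for the ratio: q_2/q_1 = [(3/5)·p_1/p_2]^(1/3).
Substitute q_2 = (q_2/q_1)·q_1 into the budget: q_1* = I/(p_1 + p_2·(q_2/q_1)).
Numerically q_2/q_1 = 0.443567, so q_1* = 204/(1.6 + 11·0.443567) = 31.4852 and q_2* = 0.443567·31.4852 = 13.9658.
At I' = 255: q_2* = 17.4572. Change: 17.4572 − 13.9658 = 3.4914.

Δq_2* = 3.4914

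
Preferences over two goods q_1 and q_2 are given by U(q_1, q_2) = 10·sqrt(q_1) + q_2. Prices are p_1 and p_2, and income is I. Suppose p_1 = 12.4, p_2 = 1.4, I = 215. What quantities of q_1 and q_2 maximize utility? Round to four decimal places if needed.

MU_q_1 = 5/√q_1, MU_q_2 = 1. Tangency: 5/√q_1 = p_1/p_2.
Thus q_1* = (5·p_2/p_1)² — independent of I — with the rest of income spent on q_2.
Plugging in: q_1* = (5·1.4/12.4)² = 0.3187, q_2* = 150.7488.

q_1* = 0.3187, q_2* = 150.7488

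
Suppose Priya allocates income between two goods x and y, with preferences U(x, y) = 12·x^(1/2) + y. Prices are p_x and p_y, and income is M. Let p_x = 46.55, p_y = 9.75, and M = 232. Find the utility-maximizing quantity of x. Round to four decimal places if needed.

x* = 1.5793

Plugging in: x* = (6·9.75/46.55)² = 1.5793.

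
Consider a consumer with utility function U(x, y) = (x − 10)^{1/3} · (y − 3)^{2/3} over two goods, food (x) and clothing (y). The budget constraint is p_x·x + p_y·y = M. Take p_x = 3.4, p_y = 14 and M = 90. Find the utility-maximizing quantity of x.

This is Cobb-Douglas in (x−10, y−3): tangency gives 1/3·p_y·(y−3) = 2/3·p_x·(x−10).
After buying the subsistence bundle (10, 3), a share 1/3 of the remaining income goes to x: x* = 10 + 1/3·(M − 10p_x − 3p_y)/p_x.
Discretionary income = 90 − 10·3.4 − 3·14 = 14; x* = 10 + 1/3·14/3.4 = 11.3725.

x* = 11.3725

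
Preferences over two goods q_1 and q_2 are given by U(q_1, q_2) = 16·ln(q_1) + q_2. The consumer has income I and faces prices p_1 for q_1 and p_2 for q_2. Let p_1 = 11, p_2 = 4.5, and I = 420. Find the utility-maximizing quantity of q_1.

q_1* = 6.5455

MU_q_1 = 16/q_1, MU_q_2 = 1. Tangency: 16/q_1 = p_1/p_2.
So q_1*(p_1,p_2) = 16·p_2/p_1, independent of income; and q_2* = (I − 16·p_2)/p_2.
At the given prices: q_1* = 16·4.5/11 = 6.5455.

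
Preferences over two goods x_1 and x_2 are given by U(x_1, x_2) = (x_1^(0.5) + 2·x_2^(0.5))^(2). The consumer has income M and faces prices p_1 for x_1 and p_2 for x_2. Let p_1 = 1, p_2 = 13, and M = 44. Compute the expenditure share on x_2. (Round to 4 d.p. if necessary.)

share on x_2 = 0.2353

MU_x_1 ∝ x_1^(-0.5), MU_x_2 ∝ 2·x_2^(-0.5), so MRS = (1/2)·(x_2/x_1)^(0.5) = p_1/p_2.
Solve for the ratio: x_2/x_1 = [2·p_1/p_2]^(2).
With the ratio pinned down, the budget gives x_1* = M/(p_1 + p_2·(x_2/x_1)) and x_2* = (x_2/x_1)·x_1*.
Numerically x_2/x_1 = 0.023669, so x_1* = 44/(1 + 13·0.023669) = 33.6471 and x_2* = 0.023669·33.6471 = 0.7964.
Expenditure on x_2: 13·0.7964 = 10.3529; share = 0.2353.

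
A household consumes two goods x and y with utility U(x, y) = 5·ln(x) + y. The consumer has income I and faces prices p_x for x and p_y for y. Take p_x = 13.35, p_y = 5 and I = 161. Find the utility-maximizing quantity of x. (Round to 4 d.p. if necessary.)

Set MRS = p_x/p_y: (5/x)/1 = p_x/p_y.
So x*(p_x,p_y) = 5·p_y/p_x, independent of income; and y* = (I − 5·p_y)/p_y.
At the given prices: x* = 5·5/13.35 = 1.8727.

x* = 1.8727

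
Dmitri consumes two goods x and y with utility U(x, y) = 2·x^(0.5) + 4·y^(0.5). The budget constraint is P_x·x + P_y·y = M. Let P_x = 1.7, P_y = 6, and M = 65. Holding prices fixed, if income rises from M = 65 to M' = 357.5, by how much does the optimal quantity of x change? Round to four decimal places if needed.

From the CES first-order condition, (1/2)·(y/x)^(0.5) = P_x/P_y.
Solve for the ratio: y/x = [2·P_x/P_y]^(2).
With the ratio pinned down, the budget gives x* = M/(P_x + P_y·(y/x)) and y* = (y/x)·x*.
Numerically y/x = 0.321111, so x* = 65/(1.7 + 6·0.321111) = 17.9228.
At M' = 357.5: x* = 98.5754. Change: 98.5754 − 17.9228 = 80.6526.

Δx* = 80.6526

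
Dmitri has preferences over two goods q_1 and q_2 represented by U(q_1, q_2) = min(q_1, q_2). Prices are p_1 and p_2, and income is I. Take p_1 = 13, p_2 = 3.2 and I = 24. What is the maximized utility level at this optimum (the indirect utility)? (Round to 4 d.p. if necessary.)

V = 1.4815

Leontief preferences: the optimum is at the kink where q_1/1 = q_2/1, i.e. q_2 = q_1.
Budget: p_1·q_1 + p_2·q_1 = I, so (p_1 + p_2)·q_1 = I.
Demand: q_1*(p_1,p_2,I) = I/(p_1 + p_2), q_2* = I/(p_1 + p_2).
Here 13 + 3.2 = 16.2, giving q_1* = 1.4815 and q_2* = 1.4815.
Utility at the optimum: U(1.4815, 1.4815) = 1.4815.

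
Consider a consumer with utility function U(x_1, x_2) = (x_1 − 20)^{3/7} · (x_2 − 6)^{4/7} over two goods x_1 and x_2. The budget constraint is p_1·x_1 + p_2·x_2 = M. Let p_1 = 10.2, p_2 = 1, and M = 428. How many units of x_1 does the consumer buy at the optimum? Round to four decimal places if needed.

x_1* = 29.1597

This is Cobb-Douglas in (x_1−20, x_2−6): tangency gives 3/7·p_2·(x_2−6) = 4/7·p_1·(x_1−20).
Substituting into the budget: x_1* = 20 + 3/7·(M − 20·p_1 − 6·p_2)/p_1, and x_2* = 6 + 4/7·(…)/p_2.
Discretionary income = 428 − 20·10.2 − 6·1 = 218; x_1* = 20 + 3/7·218/10.2 = 29.1597.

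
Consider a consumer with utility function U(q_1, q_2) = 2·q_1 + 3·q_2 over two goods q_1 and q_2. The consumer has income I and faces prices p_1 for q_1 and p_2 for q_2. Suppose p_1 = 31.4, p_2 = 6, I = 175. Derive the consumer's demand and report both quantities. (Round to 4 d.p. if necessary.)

q_1* = 0, q_2* = 29.1667

Perfect substitutes: compare marginal utility per dollar. 2/p_1 vs 3/p_2 → 0.0637 vs 0.5.
q_2 gives more utility per dollar, so spend all income on q_2: q_2* = I/p_2, q_1* = 0.
Numerically: q_1* = 0, q_2* = 29.1667.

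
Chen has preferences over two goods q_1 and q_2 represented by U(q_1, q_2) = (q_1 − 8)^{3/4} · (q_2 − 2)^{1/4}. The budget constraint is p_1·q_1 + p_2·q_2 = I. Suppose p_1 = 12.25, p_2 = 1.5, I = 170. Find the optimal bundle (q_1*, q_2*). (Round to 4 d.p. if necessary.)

q_1* = 12.2245, q_2* = 13.5

This is Cobb-Douglas in (q_1−8, q_2−2): tangency gives 0.75·p_2·(q_2−2) = 0.25·p_1·(q_1−8).
Substituting into the budget: q_1* = 8 + 0.75·(I − 8·p_1 − 2·p_2)/p_1, and q_2* = 2 + 0.25·(…)/p_2.
Discretionary income = 170 − 8·12.25 − 2·1.5 = 69; q_1* = 8 + 0.75·69/12.25 = 12.2245; q_2* = 2 + 0.25·69/1.5 = 13.5.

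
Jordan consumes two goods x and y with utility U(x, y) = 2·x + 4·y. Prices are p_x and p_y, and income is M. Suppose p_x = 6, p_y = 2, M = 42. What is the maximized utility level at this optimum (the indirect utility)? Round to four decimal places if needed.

Perfect substitutes: compare marginal utility per dollar. 2/p_x vs 4/p_y → 0.3333 vs 2.
y gives more utility per dollar, so spend all income on y: y* = M/p_y, x* = 0.
Numerically: x* = 0, y* = 21.
Utility at the optimum: U(0, 21) = 84.

V = 84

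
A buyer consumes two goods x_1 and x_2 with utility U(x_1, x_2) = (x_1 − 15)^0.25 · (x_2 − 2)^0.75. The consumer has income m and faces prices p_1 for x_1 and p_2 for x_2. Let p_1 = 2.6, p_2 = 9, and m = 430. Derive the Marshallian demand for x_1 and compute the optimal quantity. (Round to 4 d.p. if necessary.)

MRS = (1/3)·(x_2−2)/(x_1−15). Tangency with p_1/p_2 gives x_2−2 = 3·(p_1/p_2)·(x_1−15).
Substituting into the budget: x_1* = 15 + 0.25·(m − 15·p_1 − 2·p_2)/p_1, and x_2* = 2 + 0.75·(…)/p_2.
Discretionary income = 430 − 15·2.6 − 2·9 = 373; x_1* = 15 + 0.25·373/2.6 = 50.8654.

x_1* = 50.8654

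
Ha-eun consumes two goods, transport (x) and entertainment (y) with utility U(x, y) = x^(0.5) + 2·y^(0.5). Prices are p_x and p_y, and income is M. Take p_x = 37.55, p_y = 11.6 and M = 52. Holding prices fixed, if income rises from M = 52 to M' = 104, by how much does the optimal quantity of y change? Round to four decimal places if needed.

Δy* = 4.1614

MRS = MU_x/MU_y = (1/2)·(y/x)^(0.5). Set equal to p_x/p_y.
Solve for the ratio: y/x = [2·p_x/p_y]^(2).
Substitute y = (y/x)·x into the budget: x* = M/(p_x + p_y·(y/x)).
Numerically y/x = 41.914462, so x* = 52/(37.55 + 11.6·41.914462) = 0.0993 and y* = 41.914462·0.0993 = 4.1614.
At M' = 104: y* = 8.3227. Change: 8.3227 − 4.1614 = 4.1614.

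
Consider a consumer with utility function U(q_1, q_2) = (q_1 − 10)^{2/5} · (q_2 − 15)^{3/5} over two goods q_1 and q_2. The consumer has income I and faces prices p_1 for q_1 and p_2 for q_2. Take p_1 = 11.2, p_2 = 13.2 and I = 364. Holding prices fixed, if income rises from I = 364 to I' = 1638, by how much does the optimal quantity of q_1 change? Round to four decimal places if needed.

MRS = (2/3)·(q_2−15)/(q_1−10). Tangency with p_1/p_2 gives q_2−15 = (3/2)·(p_1/p_2)·(q_1−10).
Substituting into the budget: q_1* = 10 + 0.4·(I − 10·p_1 − 15·p_2)/p_1, and q_2* = 15 + 0.6·(…)/p_2.
Discretionary income = 364 − 10·11.2 − 15·13.2 = 54; q_1* = 10 + 0.4·54/11.2 = 11.9286.
At I' = 1638: q_1* = 57.4286. Change: 57.4286 − 11.9286 = 45.5.

Δq_1* = 45.5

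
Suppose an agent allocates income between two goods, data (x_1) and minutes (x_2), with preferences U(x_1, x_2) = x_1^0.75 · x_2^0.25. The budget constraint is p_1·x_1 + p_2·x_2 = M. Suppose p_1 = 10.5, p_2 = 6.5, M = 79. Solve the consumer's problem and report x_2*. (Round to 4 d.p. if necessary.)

Tangency: MRS = 3·x_2/x_1 = p_1/p_2.
So 0.75·p_2·x_2 = 0.25·p_1·x_1; combined with the budget, a share 0.75 of income goes to x_1.
Demand: x_1*(p_1,p_2,M) = 0.75·M/p_1 and x_2* = 0.25·M/p_2.
At p_1=10.5, p_2=6.5, M=79: x_2* = 0.25·79/6.5 = 3.0385.

x_2* = 3.0385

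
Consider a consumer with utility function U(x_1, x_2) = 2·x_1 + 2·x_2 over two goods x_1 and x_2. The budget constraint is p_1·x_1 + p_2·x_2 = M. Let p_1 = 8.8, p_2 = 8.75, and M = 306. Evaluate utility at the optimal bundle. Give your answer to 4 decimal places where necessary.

Perfect substitutes: compare marginal utility per dollar. 2/p_1 vs 2/p_2 → 0.2273 vs 0.2286.
x_2 gives more utility per dollar, so spend all income on x_2: x_2* = M/p_2, x_1* = 0.
Numerically: x_1* = 0, x_2* = 34.9714.
Utility at the optimum: U(0, 34.9714) = 69.9429.

V = 69.9429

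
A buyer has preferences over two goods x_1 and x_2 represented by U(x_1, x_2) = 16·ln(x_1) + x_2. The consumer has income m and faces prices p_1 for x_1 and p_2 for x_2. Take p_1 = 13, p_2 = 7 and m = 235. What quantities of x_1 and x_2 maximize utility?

x_1* = 8.6154, x_2* = 17.5714

At the given prices: x_1* = 16·7/13 = 8.6154, and x_2* = 17.5714.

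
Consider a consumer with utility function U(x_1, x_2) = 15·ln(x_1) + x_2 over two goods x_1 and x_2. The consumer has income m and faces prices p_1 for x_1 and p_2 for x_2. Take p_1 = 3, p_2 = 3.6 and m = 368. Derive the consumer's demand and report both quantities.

So x_1*(p_1,p_2) = 15·p_2/p_1, independent of income; and x_2* = (m − 15·p_2)/p_2.
At the given prices: x_1* = 15·3.6/3 = 18, and x_2* = 87.2222.

x_1* = 18, x_2* = 87.2222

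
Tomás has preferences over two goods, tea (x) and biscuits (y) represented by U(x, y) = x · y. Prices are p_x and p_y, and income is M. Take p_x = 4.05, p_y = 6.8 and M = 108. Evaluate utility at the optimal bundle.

V = 105.8824

The MRS is y/x. Set MRS = p_x/p_y.
So p_y·y = p_x·x; combined with the budget, a share 0.5 of income goes to x.
Demand: x*(p_x,p_y,M) = 0.5·M/p_x and y* = 0.5·M/p_y.
At p_x=4.05, p_y=6.8, M=108: x* = 0.5·108/4.05 = 13.3333, y* = 7.9412.
Utility at the optimum: U(13.3333, 7.9412) = 105.8824.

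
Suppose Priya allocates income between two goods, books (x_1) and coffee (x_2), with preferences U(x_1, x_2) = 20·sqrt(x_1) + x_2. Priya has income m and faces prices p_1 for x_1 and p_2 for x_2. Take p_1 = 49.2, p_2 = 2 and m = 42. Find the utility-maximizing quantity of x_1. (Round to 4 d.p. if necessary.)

Utility is quasi-linear in x_2; the FOC for x_1 is 10/√x_1 = p_1/p_2.
Thus x_1* = (10·p_2/p_1)² — independent of m — with the rest of income spent on x_2.
Plugging in: x_1* = (10·2/49.2)² = 0.1652.

x_1* = 0.1652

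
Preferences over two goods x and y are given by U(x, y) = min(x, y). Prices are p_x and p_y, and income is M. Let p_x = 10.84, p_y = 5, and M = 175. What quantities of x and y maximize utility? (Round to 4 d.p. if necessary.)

x* = 11.048, y* = 11.048

Leontief preferences: the optimum is at the kink where x/1 = y/1, i.e. y = x.
Budget: p_x·x + p_y·x = M, so (p_x + p_y)·x = M.
Demand: x*(p_x,p_y,M) = M/(p_x + p_y), y* = M/(p_x + p_y).
Here 10.84 + 5 = 15.84, giving x* = 11.048 and y* = 11.048.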